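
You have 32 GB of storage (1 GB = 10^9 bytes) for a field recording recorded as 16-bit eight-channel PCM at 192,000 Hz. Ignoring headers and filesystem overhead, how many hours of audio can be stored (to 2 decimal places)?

2.89 hours

Uncompressed byte rate = 192,000 × 2 × 8 = 3,072,000 bytes/s.
Capacity = 32 × 1,000,000,000 = 32,000,000,000 bytes.
32,000,000,000 / 3,072,000 ≈ 10416.67 s → 2.89 hours.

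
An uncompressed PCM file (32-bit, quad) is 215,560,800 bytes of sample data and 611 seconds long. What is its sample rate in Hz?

Bytes = sample_rate × seconds × bytes_per_sample × channels.
sample_rate = 215,560,800 / (611 × 4 × 4) = 215,560,800 / 9,776 = 22,050 Hz.

22,050 Hz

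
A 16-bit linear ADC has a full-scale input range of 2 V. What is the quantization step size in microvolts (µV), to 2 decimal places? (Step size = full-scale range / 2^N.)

2 V / 2^16 = 2 / 65,536 V = 30.52 µV.

30.52 µV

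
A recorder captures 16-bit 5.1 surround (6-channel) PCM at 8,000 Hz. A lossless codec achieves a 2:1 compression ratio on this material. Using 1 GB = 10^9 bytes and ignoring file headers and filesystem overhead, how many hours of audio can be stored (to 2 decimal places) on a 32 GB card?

Uncompressed byte rate = 8,000 × 2 × 6 = 96,000 bytes/s.
After 2:1 compression, effective rate ≈ 48000 bytes/s.
Capacity = 32 × 1,000,000,000 = 32,000,000,000 bytes.
32,000,000,000 / effective rate ≈ 666666.67 s → 185.19 hours.

185.19 hours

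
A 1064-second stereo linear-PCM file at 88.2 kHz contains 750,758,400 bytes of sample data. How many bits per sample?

Bytes per sample = 750,758,400 / (88,200 × 1,064 × 2) = 750,758,400 / 187,689,600 = 4.
Bit depth = 4 × 8 = 32 bits.

32 bits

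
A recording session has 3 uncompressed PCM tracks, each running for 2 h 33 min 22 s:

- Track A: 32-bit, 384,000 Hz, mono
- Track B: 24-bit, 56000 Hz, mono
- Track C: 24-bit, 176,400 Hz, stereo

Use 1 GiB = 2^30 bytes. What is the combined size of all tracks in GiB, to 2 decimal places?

2 h 33 min 22 s = 9,202 s.
Track A: 384,000 × 9,202 × 4 × 1 = 14,134,272,000 bytes.
Track B: 56,000 × 9,202 × 3 × 1 = 1,545,936,000 bytes.
Track C: 176,400 × 9,202 × 3 × 2 = 9,739,396,800 bytes.
Total = 25,419,604,800 bytes = 23.67 GiB.

23.67 GiB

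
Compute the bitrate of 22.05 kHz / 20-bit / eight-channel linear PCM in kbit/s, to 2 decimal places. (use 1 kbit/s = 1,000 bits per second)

Bit rate = 22,050 × 20 × 8 = 3,528,000 bits/s.
= 3528.00 kbit/s.

3528.00 kbit/s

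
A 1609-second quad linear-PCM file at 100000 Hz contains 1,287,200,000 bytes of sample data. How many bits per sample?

Bytes per sample = 1,287,200,000 / (100,000 × 1,609 × 4) = 1,287,200,000 / 643,600,000 = 2.
Bit depth = 2 × 8 = 16 bits.

16 bits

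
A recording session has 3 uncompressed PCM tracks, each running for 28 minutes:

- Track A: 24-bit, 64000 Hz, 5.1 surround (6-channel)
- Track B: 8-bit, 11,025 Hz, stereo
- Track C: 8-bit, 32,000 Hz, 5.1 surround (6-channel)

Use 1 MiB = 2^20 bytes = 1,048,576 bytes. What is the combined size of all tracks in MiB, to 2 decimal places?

28 minutes = 1,680 s.
Track A: 64,000 × 1,680 × 3 × 6 = 1,935,360,000 bytes.
Track B: 11,025 × 1,680 × 1 × 2 = 37,044,000 bytes.
Track C: 32,000 × 1,680 × 1 × 6 = 322,560,000 bytes.
Total = 2,294,964,000 bytes = 2188.65 MiB.

2188.65 MiB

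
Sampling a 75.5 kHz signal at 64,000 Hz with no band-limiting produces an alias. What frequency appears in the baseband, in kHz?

11.5 kHz

Nyquist = 64,000/2 = 32,000 Hz; 75,500 Hz exceeds it.
Alias = |75,500 − 1×64,000| = |75,500 − 64,000| = 11,500 Hz = 11.5 kHz.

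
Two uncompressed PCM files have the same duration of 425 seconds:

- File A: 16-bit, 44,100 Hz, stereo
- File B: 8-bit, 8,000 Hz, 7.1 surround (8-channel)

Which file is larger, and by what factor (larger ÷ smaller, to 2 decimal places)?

File A: 44,100 × 2 × 2 = 176,400 bytes/s.
File B: 8,000 × 1 × 8 = 64,000 bytes/s.
File A is larger; ratio = 74,970,000 / 27,200,000 = 2.76.

File A, by a factor of 2.76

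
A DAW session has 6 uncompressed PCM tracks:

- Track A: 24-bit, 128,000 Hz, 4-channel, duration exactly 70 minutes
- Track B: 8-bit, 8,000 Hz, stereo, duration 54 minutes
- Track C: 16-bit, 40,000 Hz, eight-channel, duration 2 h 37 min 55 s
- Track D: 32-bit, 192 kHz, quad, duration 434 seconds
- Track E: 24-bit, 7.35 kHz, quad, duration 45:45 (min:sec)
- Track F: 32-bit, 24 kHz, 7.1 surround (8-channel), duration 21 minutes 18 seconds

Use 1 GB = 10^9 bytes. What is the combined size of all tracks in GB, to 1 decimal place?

15.1 GB

Track A: exactly 70 minutes = 4,200 s; 128,000 × 4,200 × 3 × 4 = 6,451,200,000 bytes.
Track B: 54 minutes = 3,240 s; 8,000 × 3,240 × 1 × 2 = 51,840,000 bytes.
Track C: 2 h 37 min 55 s = 9,475 s; 40,000 × 9,475 × 2 × 8 = 6,064,000,000 bytes.
Track D: 192,000 × 434 × 4 × 4 = 1,333,248,000 bytes.
Track E: 45:45 (min:sec) = 2,745 s; 7,350 × 2,745 × 3 × 4 = 242,109,000 bytes.
Track F: 21 minutes 18 seconds = 1,278 s; 24,000 × 1,278 × 4 × 8 = 981,504,000 bytes.
Total = 15,123,901,000 bytes = 15.1 GB.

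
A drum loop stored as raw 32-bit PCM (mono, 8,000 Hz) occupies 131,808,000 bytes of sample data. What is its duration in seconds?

4,119 seconds

Byte rate = 8,000 × 4 × 1 = 32,000 bytes/s.
Duration = 131,808,000 / 32,000 = 4,119 s.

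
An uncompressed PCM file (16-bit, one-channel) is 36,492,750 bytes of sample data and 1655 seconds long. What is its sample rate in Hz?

Bytes = sample_rate × seconds × bytes_per_sample × channels.
sample_rate = 36,492,750 / (1,655 × 2 × 1) = 36,492,750 / 3,310 = 11,025 Hz.

11,025 Hz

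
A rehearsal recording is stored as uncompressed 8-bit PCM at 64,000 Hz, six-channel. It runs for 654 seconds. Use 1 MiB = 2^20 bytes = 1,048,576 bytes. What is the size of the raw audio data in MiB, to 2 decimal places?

Bytes = 64,000 samples/s × 654 s × 1 bytes/sample × 6 ch = 251,136,000 bytes.
251,136,000 / 1,048,576 = 239.50 MiB.

239.50 MiB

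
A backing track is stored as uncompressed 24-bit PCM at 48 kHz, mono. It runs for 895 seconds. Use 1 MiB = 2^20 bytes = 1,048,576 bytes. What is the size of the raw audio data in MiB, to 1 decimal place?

Bytes = 48,000 samples/s × 895 s × 3 bytes/sample × 1 ch = 128,880,000 bytes.
128,880,000 / 1,048,576 = 122.9 MiB.

122.9 MiB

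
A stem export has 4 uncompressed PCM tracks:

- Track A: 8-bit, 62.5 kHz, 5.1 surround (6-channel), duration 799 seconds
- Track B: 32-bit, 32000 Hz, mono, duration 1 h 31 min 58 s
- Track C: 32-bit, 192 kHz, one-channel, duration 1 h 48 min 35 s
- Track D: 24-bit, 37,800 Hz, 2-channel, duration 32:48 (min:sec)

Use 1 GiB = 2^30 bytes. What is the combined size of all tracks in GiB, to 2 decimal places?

Track A: 62,500 × 799 × 1 × 6 = 299,625,000 bytes.
Track B: 1 h 31 min 58 s = 5,518 s; 32,000 × 5,518 × 4 × 1 = 706,304,000 bytes.
Track C: 1 h 48 min 35 s = 6,515 s; 192,000 × 6,515 × 4 × 1 = 5,003,520,000 bytes.
Track D: 32:48 (min:sec) = 1,968 s; 37,800 × 1,968 × 3 × 2 = 446,342,400 bytes.
Total = 6,455,791,400 bytes = 6.01 GiB.

6.01 GiB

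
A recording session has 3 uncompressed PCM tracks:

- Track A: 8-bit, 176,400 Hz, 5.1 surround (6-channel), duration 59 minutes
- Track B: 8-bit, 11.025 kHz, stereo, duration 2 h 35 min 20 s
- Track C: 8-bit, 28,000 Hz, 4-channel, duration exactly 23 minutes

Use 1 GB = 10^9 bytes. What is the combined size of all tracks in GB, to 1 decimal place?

4.1 GB

Track A: 59 minutes = 3,540 s; 176,400 × 3,540 × 1 × 6 = 3,746,736,000 bytes.
Track B: 2 h 35 min 20 s = 9,320 s; 11,025 × 9,320 × 1 × 2 = 205,506,000 bytes.
Track C: exactly 23 minutes = 1,380 s; 28,000 × 1,380 × 1 × 4 = 154,560,000 bytes.
Total = 4,106,802,000 bytes = 4.1 GB.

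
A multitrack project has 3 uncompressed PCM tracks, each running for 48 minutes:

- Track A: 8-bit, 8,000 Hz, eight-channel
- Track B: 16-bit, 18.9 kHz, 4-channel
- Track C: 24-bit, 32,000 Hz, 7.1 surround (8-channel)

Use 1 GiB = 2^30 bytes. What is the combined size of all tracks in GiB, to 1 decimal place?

48 minutes = 2,880 s.
Track A: 8,000 × 2,880 × 1 × 8 = 184,320,000 bytes.
Track B: 18,900 × 2,880 × 2 × 4 = 435,456,000 bytes.
Track C: 32,000 × 2,880 × 3 × 8 = 2,211,840,000 bytes.
Total = 2,831,616,000 bytes = 2.6 GiB.

2.6 GiB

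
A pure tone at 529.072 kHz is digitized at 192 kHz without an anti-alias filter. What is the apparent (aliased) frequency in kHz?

Nyquist = 192,000/2 = 96,000 Hz; 529,072 Hz exceeds it.
Alias = |529,072 − 3×192,000| = |529,072 − 576,000| = 46,928 Hz = 46.928 kHz.

46.928 kHz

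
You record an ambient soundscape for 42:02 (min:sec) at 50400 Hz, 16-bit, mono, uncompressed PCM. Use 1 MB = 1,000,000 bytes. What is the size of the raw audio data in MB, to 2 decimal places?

254.22 MB

Duration = 42:02 (min:sec) = 2,522 s.
Bytes = 50,400 samples/s × 2,522 s × 2 bytes/sample × 1 ch = 254,217,600 bytes.
254,217,600 / 1,000,000 = 254.22 MB.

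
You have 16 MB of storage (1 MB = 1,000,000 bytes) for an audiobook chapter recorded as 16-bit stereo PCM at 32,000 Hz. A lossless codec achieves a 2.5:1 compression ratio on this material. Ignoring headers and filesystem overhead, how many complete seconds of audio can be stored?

312 seconds

Uncompressed byte rate = 32,000 × 2 × 2 = 128,000 bytes/s.
After 2.5:1 compression, effective rate ≈ 51200 bytes/s.
Capacity = 16 × 1,000,000 = 16,000,000 bytes.
16,000,000 / effective rate ≈ 312.5 s → 312 seconds.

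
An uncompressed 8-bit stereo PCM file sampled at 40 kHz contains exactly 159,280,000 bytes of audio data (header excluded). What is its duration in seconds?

1,991 seconds

Byte rate = 40,000 × 1 × 2 = 80,000 bytes/s.
Duration = 159,280,000 / 80,000 = 1,991 s.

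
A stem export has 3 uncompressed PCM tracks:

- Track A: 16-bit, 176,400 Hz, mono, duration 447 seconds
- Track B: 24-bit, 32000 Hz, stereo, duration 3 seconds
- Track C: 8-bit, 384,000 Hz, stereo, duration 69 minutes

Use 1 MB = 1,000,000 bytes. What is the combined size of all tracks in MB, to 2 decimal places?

Track A: 176,400 × 447 × 2 × 1 = 157,701,600 bytes.
Track B: 32,000 × 3 × 3 × 2 = 576,000 bytes.
Track C: 69 minutes = 4,140 s; 384,000 × 4,140 × 1 × 2 = 3,179,520,000 bytes.
Total = 3,337,797,600 bytes = 3337.80 MB.

3337.80 MB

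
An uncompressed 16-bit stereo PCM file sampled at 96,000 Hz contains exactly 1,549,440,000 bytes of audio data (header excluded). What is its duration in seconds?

Byte rate = 96,000 × 2 × 2 = 384,000 bytes/s.
Duration = 1,549,440,000 / 384,000 = 4,035 s.

4,035 seconds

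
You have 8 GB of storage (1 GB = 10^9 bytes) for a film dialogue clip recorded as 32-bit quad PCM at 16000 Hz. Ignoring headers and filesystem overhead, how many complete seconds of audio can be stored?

Uncompressed byte rate = 16,000 × 4 × 4 = 256,000 bytes/s.
Capacity = 8 × 1,000,000,000 = 8,000,000,000 bytes.
8,000,000,000 / 256,000 ≈ 31250 s → 31,250 seconds.

31,250 seconds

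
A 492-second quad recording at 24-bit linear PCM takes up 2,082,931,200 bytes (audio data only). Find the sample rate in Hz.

352,800 Hz

Bytes = sample_rate × seconds × bytes_per_sample × channels.
sample_rate = 2,082,931,200 / (492 × 3 × 4) = 2,082,931,200 / 5,904 = 352,800 Hz.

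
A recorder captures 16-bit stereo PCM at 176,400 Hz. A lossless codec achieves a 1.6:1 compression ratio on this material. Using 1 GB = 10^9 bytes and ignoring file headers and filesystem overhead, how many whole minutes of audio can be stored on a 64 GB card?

2,418 minutes

Uncompressed byte rate = 176,400 × 2 × 2 = 705,600 bytes/s.
After 1.6:1 compression, effective rate ≈ 441000 bytes/s.
Capacity = 64 × 1,000,000,000 = 64,000,000,000 bytes.
64,000,000,000 / effective rate ≈ 145124.72 s → 2,418 minutes.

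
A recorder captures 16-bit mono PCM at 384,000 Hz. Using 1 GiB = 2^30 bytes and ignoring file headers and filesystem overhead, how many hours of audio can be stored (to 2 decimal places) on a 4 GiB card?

Uncompressed byte rate = 384,000 × 2 × 1 = 768,000 bytes/s.
Capacity = 4 × 1,073,741,824 = 4,294,967,296 bytes.
4,294,967,296 / 768,000 ≈ 5592.41 s → 1.55 hours.

1.55 hours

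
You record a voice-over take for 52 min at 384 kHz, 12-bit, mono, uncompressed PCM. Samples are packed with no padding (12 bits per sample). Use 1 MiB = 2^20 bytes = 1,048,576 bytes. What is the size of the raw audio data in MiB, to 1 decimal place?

1713.9 MiB

Duration = 52 min = 3,120 s.
Bits = 384,000 × 3,120 × 12 × 1 = 14,376,960,000 bits = 1,797,120,000 bytes.
1,797,120,000 / 1,048,576 = 1713.9 MiB.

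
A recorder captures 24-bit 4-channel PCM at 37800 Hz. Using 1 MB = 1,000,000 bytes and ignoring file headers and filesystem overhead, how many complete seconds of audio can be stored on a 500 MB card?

Uncompressed byte rate = 37,800 × 3 × 4 = 453,600 bytes/s.
Capacity = 500 × 1,000,000 = 500,000,000 bytes.
500,000,000 / 453,600 ≈ 1102.29 s → 1,102 seconds.

1,102 seconds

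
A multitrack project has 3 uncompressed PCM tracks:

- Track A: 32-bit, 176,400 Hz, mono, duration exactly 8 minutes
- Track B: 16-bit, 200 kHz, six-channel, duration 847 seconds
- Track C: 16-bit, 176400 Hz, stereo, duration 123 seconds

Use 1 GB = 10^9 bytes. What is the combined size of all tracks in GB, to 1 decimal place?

Track A: exactly 8 minutes = 480 s; 176,400 × 480 × 4 × 1 = 338,688,000 bytes.
Track B: 200,000 × 847 × 2 × 6 = 2,032,800,000 bytes.
Track C: 176,400 × 123 × 2 × 2 = 86,788,800 bytes.
Total = 2,458,276,800 bytes = 2.5 GB.

2.5 GB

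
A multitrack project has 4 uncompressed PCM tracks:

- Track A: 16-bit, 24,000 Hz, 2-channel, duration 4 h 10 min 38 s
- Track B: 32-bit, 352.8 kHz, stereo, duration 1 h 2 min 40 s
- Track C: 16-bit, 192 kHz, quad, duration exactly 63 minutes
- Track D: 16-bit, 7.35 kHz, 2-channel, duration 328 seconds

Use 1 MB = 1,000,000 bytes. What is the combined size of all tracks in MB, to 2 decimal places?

17871.60 MB

Track A: 4 h 10 min 38 s = 15,038 s; 24,000 × 15,038 × 2 × 2 = 1,443,648,000 bytes.
Track B: 1 h 2 min 40 s = 3,760 s; 352,800 × 3,760 × 4 × 2 = 10,612,224,000 bytes.
Track C: exactly 63 minutes = 3,780 s; 192,000 × 3,780 × 2 × 4 = 5,806,080,000 bytes.
Track D: 7,350 × 328 × 2 × 2 = 9,643,200 bytes.
Total = 17,871,595,200 bytes = 17871.60 MB.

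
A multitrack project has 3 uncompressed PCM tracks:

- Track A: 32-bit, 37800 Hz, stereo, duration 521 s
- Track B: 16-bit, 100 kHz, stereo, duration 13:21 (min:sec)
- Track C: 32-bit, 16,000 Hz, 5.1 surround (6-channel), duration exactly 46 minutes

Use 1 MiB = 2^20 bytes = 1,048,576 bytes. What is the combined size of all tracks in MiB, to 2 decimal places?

1466.55 MiB

Track A: 37,800 × 521 × 4 × 2 = 157,550,400 bytes.
Track B: 13:21 (min:sec) = 801 s; 100,000 × 801 × 2 × 2 = 320,400,000 bytes.
Track C: exactly 46 minutes = 2,760 s; 16,000 × 2,760 × 4 × 6 = 1,059,840,000 bytes.
Total = 1,537,790,400 bytes = 1466.55 MiB.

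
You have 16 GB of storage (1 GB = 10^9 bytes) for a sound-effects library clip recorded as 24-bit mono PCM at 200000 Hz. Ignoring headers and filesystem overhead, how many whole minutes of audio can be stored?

444 minutes

Uncompressed byte rate = 200,000 × 3 × 1 = 600,000 bytes/s.
Capacity = 16 × 1,000,000,000 = 16,000,000,000 bytes.
16,000,000,000 / 600,000 ≈ 26666.67 s → 444 minutes.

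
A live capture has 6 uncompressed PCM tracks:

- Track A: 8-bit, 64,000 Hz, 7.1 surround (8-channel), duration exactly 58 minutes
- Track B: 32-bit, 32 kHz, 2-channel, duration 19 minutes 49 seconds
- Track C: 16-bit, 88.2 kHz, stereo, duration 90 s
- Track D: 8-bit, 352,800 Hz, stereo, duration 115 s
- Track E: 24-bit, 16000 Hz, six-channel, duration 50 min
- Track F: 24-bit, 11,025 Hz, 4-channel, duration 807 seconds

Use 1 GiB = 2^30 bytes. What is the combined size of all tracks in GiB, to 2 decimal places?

Track A: exactly 58 minutes = 3,480 s; 64,000 × 3,480 × 1 × 8 = 1,781,760,000 bytes.
Track B: 19 minutes 49 seconds = 1,189 s; 32,000 × 1,189 × 4 × 2 = 304,384,000 bytes.
Track C: 88,200 × 90 × 2 × 2 = 31,752,000 bytes.
Track D: 352,800 × 115 × 1 × 2 = 81,144,000 bytes.
Track E: 50 min = 3,000 s; 16,000 × 3,000 × 3 × 6 = 864,000,000 bytes.
Track F: 11,025 × 807 × 3 × 4 = 106,766,100 bytes.
Total = 3,169,806,100 bytes = 2.95 GiB.

2.95 GiB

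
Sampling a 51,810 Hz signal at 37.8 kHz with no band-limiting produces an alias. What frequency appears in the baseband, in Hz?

14,010 Hz

Nyquist = 37,800/2 = 18,900 Hz; 51,810 Hz exceeds it.
Alias = |51,810 − 1×37,800| = |51,810 − 37,800| = 14,010 Hz.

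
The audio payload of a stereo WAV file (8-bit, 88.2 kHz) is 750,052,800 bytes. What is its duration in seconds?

4,252 seconds

Byte rate = 88,200 × 1 × 2 = 176,400 bytes/s.
Duration = 750,052,800 / 176,400 = 4,252 s.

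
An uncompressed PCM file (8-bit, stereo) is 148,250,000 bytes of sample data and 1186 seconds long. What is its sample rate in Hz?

Bytes = sample_rate × seconds × bytes_per_sample × channels.
sample_rate = 148,250,000 / (1,186 × 1 × 2) = 148,250,000 / 2,372 = 62,500 Hz.

62,500 Hz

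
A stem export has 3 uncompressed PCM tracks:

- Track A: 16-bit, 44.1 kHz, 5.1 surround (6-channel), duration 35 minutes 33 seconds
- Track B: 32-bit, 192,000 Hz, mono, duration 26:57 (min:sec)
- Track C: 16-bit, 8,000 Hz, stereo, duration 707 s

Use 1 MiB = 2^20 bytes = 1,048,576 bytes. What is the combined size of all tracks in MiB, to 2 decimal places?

2282.39 MiB

Track A: 35 minutes 33 seconds = 2,133 s; 44,100 × 2,133 × 2 × 6 = 1,128,783,600 bytes.
Track B: 26:57 (min:sec) = 1,617 s; 192,000 × 1,617 × 4 × 1 = 1,241,856,000 bytes.
Track C: 8,000 × 707 × 2 × 2 = 22,624,000 bytes.
Total = 2,393,263,600 bytes = 2282.39 MiB.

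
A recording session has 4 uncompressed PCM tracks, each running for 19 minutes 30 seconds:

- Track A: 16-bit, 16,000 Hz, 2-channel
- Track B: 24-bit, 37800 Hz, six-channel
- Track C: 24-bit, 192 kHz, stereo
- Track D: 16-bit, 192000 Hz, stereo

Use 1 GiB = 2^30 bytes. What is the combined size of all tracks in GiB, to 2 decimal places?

19 minutes 30 seconds = 1,170 s.
Track A: 16,000 × 1,170 × 2 × 2 = 74,880,000 bytes.
Track B: 37,800 × 1,170 × 3 × 6 = 796,068,000 bytes.
Track C: 192,000 × 1,170 × 3 × 2 = 1,347,840,000 bytes.
Track D: 192,000 × 1,170 × 2 × 2 = 898,560,000 bytes.
Total = 3,117,348,000 bytes = 2.90 GiB.

2.90 GiB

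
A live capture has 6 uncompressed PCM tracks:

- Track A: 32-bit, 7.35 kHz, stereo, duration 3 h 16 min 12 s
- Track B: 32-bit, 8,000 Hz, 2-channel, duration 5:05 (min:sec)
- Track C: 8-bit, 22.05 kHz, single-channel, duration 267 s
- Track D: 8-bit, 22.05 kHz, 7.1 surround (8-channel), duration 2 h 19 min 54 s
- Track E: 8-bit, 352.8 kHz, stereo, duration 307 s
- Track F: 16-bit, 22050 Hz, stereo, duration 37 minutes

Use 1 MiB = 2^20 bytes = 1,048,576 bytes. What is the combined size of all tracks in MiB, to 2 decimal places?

Track A: 3 h 16 min 12 s = 11,772 s; 7,350 × 11,772 × 4 × 2 = 692,193,600 bytes.
Track B: 5:05 (min:sec) = 305 s; 8,000 × 305 × 4 × 2 = 19,520,000 bytes.
Track C: 22,050 × 267 × 1 × 1 = 5,887,350 bytes.
Track D: 2 h 19 min 54 s = 8,394 s; 22,050 × 8,394 × 1 × 8 = 1,480,701,600 bytes.
Track E: 352,800 × 307 × 1 × 2 = 216,619,200 bytes.
Track F: 37 minutes = 2,220 s; 22,050 × 2,220 × 2 × 2 = 195,804,000 bytes.
Total = 2,610,725,750 bytes = 2489.78 MiB.

2489.78 MiB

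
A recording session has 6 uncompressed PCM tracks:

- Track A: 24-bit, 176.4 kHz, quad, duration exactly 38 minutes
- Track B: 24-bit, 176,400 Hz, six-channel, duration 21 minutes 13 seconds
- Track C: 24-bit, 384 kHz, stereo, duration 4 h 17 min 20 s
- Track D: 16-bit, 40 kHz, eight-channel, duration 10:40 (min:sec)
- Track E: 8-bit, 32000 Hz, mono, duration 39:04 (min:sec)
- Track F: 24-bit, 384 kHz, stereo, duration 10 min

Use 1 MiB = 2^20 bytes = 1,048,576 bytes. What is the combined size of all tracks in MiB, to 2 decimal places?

Track A: exactly 38 minutes = 2,280 s; 176,400 × 2,280 × 3 × 4 = 4,826,304,000 bytes.
Track B: 21 minutes 13 seconds = 1,273 s; 176,400 × 1,273 × 3 × 6 = 4,042,029,600 bytes.
Track C: 4 h 17 min 20 s = 15,440 s; 384,000 × 15,440 × 3 × 2 = 35,573,760,000 bytes.
Track D: 10:40 (min:sec) = 640 s; 40,000 × 640 × 2 × 8 = 409,600,000 bytes.
Track E: 39:04 (min:sec) = 2,344 s; 32,000 × 2,344 × 1 × 1 = 75,008,000 bytes.
Track F: 10 min = 600 s; 384,000 × 600 × 3 × 2 = 1,382,400,000 bytes.
Total = 46,309,101,600 bytes = 44163.80 MiB.

44163.80 MiB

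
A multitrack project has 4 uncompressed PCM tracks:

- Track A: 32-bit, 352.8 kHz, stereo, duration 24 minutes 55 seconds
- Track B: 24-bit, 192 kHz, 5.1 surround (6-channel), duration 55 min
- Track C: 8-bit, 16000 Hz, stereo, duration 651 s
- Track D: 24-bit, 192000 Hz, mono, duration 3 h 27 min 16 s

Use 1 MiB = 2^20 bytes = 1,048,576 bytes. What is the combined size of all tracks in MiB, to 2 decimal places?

21751.65 MiB

Track A: 24 minutes 55 seconds = 1,495 s; 352,800 × 1,495 × 4 × 2 = 4,219,488,000 bytes.
Track B: 55 min = 3,300 s; 192,000 × 3,300 × 3 × 6 = 11,404,800,000 bytes.
Track C: 16,000 × 651 × 1 × 2 = 20,832,000 bytes.
Track D: 3 h 27 min 16 s = 12,436 s; 192,000 × 12,436 × 3 × 1 = 7,163,136,000 bytes.
Total = 22,808,256,000 bytes = 21751.65 MiB.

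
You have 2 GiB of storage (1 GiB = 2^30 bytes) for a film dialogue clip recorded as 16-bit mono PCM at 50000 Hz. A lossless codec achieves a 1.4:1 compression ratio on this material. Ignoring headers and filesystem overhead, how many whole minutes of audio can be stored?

501 minutes

Uncompressed byte rate = 50,000 × 2 × 1 = 100,000 bytes/s.
After 1.4:1 compression, effective rate ≈ 71428.57 bytes/s.
Capacity = 2 × 1,073,741,824 = 2,147,483,648 bytes.
2,147,483,648 / effective rate ≈ 30064.77 s → 501 minutes.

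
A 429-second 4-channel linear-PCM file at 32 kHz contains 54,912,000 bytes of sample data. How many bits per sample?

Bytes per sample = 54,912,000 / (32,000 × 429 × 4) = 54,912,000 / 54,912,000 = 1.
Bit depth = 1 × 8 = 8 bits.

8 bits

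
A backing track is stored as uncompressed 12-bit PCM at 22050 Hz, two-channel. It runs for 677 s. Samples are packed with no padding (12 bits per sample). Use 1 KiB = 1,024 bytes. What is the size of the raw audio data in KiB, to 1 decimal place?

43733.9 KiB

Bits = 22,050 × 677 × 12 × 2 = 358,268,400 bits = 44,783,550 bytes.
44,783,550 / 1,024 = 43733.9 KiB.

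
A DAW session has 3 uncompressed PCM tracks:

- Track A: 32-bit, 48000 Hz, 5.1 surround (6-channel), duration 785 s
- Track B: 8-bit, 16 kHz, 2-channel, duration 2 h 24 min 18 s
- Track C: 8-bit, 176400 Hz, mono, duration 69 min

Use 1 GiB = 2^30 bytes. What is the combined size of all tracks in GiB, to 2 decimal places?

1.78 GiB

Track A: 48,000 × 785 × 4 × 6 = 904,320,000 bytes.
Track B: 2 h 24 min 18 s = 8,658 s; 16,000 × 8,658 × 1 × 2 = 277,056,000 bytes.
Track C: 69 min = 4,140 s; 176,400 × 4,140 × 1 × 1 = 730,296,000 bytes.
Total = 1,911,672,000 bytes = 1.78 GiB.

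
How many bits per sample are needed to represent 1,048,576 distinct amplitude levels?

log2(1,048,576) = 20.

20 bits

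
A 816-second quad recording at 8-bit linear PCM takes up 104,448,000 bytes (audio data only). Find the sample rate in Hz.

Bytes = sample_rate × seconds × bytes_per_sample × channels.
sample_rate = 104,448,000 / (816 × 1 × 4) = 104,448,000 / 3,264 = 32,000 Hz.

32,000 Hz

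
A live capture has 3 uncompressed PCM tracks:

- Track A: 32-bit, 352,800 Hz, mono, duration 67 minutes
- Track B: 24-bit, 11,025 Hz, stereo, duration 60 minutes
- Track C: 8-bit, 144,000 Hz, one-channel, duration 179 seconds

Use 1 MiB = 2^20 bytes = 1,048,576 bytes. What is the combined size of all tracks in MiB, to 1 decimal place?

Track A: 67 minutes = 4,020 s; 352,800 × 4,020 × 4 × 1 = 5,673,024,000 bytes.
Track B: 60 minutes = 3,600 s; 11,025 × 3,600 × 3 × 2 = 238,140,000 bytes.
Track C: 144,000 × 179 × 1 × 1 = 25,776,000 bytes.
Total = 5,936,940,000 bytes = 5661.9 MiB.

5661.9 MiB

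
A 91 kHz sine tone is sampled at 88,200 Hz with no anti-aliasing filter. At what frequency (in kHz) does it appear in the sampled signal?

Nyquist = 88,200/2 = 44,100 Hz; 91,000 Hz exceeds it.
Alias = |91,000 − 1×88,200| = |91,000 − 88,200| = 2,800 Hz = 2.8 kHz.

2.8 kHz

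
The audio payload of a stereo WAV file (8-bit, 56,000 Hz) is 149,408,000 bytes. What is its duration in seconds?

Byte rate = 56,000 × 1 × 2 = 112,000 bytes/s.
Duration = 149,408,000 / 112,000 = 1,334 s.

1,334 seconds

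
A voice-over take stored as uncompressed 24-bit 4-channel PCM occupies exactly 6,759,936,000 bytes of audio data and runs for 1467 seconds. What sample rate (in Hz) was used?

384,000 Hz

Bytes = sample_rate × seconds × bytes_per_sample × channels.
sample_rate = 6,759,936,000 / (1,467 × 3 × 4) = 6,759,936,000 / 17,604 = 384,000 Hz.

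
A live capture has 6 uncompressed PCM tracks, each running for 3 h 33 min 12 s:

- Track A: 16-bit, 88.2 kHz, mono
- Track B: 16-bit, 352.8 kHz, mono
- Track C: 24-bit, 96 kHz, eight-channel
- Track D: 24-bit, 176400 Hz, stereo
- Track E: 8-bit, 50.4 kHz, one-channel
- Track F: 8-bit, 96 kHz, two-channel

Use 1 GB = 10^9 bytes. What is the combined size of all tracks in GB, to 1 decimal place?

57.4 GB

3 h 33 min 12 s = 12,792 s.
Track A: 88,200 × 12,792 × 2 × 1 = 2,256,508,800 bytes.
Track B: 352,800 × 12,792 × 2 × 1 = 9,026,035,200 bytes.
Track C: 96,000 × 12,792 × 3 × 8 = 29,472,768,000 bytes.
Track D: 176,400 × 12,792 × 3 × 2 = 13,539,052,800 bytes.
Track E: 50,400 × 12,792 × 1 × 1 = 644,716,800 bytes.
Track F: 96,000 × 12,792 × 1 × 2 = 2,456,064,000 bytes.
Total = 57,395,145,600 bytes = 57.4 GB.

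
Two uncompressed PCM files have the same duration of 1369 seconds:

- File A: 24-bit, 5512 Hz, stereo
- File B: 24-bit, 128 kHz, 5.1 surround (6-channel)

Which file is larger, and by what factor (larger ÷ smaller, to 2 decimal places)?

File B, by a factor of 69.67

File A: 5,512 × 3 × 2 = 33,072 bytes/s.
File B: 128,000 × 3 × 6 = 2,304,000 bytes/s.
File B is larger; ratio = 3,154,176,000 / 45,275,568 = 69.67.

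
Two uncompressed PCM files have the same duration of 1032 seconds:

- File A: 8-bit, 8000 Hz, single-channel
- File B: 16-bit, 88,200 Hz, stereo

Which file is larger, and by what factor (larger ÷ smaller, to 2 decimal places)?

File A: 8,000 × 1 × 1 = 8,000 bytes/s.
File B: 88,200 × 2 × 2 = 352,800 bytes/s.
File B is larger; ratio = 364,089,600 / 8,256,000 = 44.10.

File B, by a factor of 44.10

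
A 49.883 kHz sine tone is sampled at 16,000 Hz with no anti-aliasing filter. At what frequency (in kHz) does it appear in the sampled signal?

1.883 kHz

Nyquist = 16,000/2 = 8,000 Hz; 49,883 Hz exceeds it.
Alias = |49,883 − 3×16,000| = |49,883 − 48,000| = 1,883 Hz = 1.883 kHz.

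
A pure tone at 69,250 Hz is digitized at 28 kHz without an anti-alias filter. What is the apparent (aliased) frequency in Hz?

13,250 Hz

Nyquist = 28,000/2 = 14,000 Hz; 69,250 Hz exceeds it.
Alias = |69,250 − 2×28,000| = |69,250 − 56,000| = 13,250 Hz.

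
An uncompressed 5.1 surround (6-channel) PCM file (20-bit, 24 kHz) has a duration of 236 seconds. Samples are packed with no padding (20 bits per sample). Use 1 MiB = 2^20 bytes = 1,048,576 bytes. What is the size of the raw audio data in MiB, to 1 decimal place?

81.0 MiB

Bits = 24,000 × 236 × 20 × 6 = 679,680,000 bits = 84,960,000 bytes.
84,960,000 / 1,048,576 = 81.0 MiB.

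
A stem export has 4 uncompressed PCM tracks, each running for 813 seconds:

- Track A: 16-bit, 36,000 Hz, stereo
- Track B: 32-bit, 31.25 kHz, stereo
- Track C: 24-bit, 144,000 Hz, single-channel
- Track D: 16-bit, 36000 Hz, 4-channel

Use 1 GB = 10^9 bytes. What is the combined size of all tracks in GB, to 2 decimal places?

0.91 GB

Track A: 36,000 × 813 × 2 × 2 = 117,072,000 bytes.
Track B: 31,250 × 813 × 4 × 2 = 203,250,000 bytes.
Track C: 144,000 × 813 × 3 × 1 = 351,216,000 bytes.
Track D: 36,000 × 813 × 2 × 4 = 234,144,000 bytes.
Total = 905,682,000 bytes = 0.91 GB.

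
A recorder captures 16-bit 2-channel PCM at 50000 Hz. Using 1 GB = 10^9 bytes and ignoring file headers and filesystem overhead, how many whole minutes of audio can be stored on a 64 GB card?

5,333 minutes

Uncompressed byte rate = 50,000 × 2 × 2 = 200,000 bytes/s.
Capacity = 64 × 1,000,000,000 = 64,000,000,000 bytes.
64,000,000,000 / 200,000 ≈ 320000 s → 5,333 minutes.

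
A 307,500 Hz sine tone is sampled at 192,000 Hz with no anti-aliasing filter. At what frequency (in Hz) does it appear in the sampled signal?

76,500 Hz

Nyquist = 192,000/2 = 96,000 Hz; 307,500 Hz exceeds it.
Alias = |307,500 − 2×192,000| = |307,500 − 384,000| = 76,500 Hz.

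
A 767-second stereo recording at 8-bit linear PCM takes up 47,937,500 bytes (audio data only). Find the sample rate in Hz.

Bytes = sample_rate × seconds × bytes_per_sample × channels.
sample_rate = 47,937,500 / (767 × 1 × 2) = 47,937,500 / 1,534 = 31,250 Hz.

31,250 Hz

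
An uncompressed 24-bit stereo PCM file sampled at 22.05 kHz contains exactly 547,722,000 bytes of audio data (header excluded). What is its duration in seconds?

4,140 seconds

Byte rate = 22,050 × 3 × 2 = 132,300 bytes/s.
Duration = 547,722,000 / 132,300 = 4,140 s.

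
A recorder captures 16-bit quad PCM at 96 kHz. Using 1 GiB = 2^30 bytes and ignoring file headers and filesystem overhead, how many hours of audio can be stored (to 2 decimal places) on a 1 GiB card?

0.39 hours

Uncompressed byte rate = 96,000 × 2 × 4 = 768,000 bytes/s.
Capacity = 1 × 1,073,741,824 = 1,073,741,824 bytes.
1,073,741,824 / 768,000 ≈ 1398.1 s → 0.39 hours.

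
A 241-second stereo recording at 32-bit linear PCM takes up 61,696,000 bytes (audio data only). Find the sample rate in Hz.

Bytes = sample_rate × seconds × bytes_per_sample × channels.
sample_rate = 61,696,000 / (241 × 4 × 2) = 61,696,000 / 1,928 = 32,000 Hz.

32,000 Hz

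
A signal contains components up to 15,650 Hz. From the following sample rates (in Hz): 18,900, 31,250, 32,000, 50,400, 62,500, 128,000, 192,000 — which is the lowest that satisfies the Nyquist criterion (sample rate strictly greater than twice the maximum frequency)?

Need sample rate > 2 × 15,650 = 31,300 Hz.
Lowest listed rate above 31,300 Hz is 32,000 Hz.

32,000 Hz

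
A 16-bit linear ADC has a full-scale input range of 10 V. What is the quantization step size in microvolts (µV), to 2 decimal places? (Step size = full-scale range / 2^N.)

152.59 µV

10 V / 2^16 = 10 / 65,536 V = 152.59 µV.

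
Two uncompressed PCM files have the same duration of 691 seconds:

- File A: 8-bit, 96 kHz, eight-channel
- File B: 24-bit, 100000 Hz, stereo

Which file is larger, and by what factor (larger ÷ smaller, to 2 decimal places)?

File A: 96,000 × 1 × 8 = 768,000 bytes/s.
File B: 100,000 × 3 × 2 = 600,000 bytes/s.
File A is larger; ratio = 530,688,000 / 414,600,000 = 1.28.

File A, by a factor of 1.28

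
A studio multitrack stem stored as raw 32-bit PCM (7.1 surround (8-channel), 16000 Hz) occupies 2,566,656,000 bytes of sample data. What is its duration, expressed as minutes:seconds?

83:33

Byte rate = 16,000 × 4 × 8 = 512,000 bytes/s.
Duration = 2,566,656,000 / 512,000 = 5,013 s.
5,013 s = 83:33.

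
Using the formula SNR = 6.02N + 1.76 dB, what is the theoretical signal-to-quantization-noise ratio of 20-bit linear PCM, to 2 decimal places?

6.02 × 20 + 1.76 = 122.16 dB.

122.16 dB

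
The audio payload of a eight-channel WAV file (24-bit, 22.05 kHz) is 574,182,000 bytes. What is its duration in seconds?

1,085 seconds

Byte rate = 22,050 × 3 × 8 = 529,200 bytes/s.
Duration = 574,182,000 / 529,200 = 1,085 s.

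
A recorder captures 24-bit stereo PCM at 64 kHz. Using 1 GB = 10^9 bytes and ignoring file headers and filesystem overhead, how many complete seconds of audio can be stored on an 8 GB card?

Uncompressed byte rate = 64,000 × 3 × 2 = 384,000 bytes/s.
Capacity = 8 × 1,000,000,000 = 8,000,000,000 bytes.
8,000,000,000 / 384,000 ≈ 20833.33 s → 20,833 seconds.

20,833 seconds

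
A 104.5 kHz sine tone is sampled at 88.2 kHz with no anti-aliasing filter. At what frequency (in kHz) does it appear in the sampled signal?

Nyquist = 88,200/2 = 44,100 Hz; 104,500 Hz exceeds it.
Alias = |104,500 − 1×88,200| = |104,500 − 88,200| = 16,300 Hz = 16.3 kHz.

16.3 kHz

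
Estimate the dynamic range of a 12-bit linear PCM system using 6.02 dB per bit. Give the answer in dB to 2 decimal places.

12 × 6.02 = 72.24 dB.

72.24 dB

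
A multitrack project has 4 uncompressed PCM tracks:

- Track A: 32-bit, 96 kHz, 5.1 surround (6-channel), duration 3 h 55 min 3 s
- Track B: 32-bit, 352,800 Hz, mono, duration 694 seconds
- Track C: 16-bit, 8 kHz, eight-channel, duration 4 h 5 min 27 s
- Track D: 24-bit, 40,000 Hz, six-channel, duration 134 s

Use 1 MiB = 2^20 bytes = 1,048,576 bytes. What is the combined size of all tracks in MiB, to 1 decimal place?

33811.8 MiB

Track A: 3 h 55 min 3 s = 14,103 s; 96,000 × 14,103 × 4 × 6 = 32,493,312,000 bytes.
Track B: 352,800 × 694 × 4 × 1 = 979,372,800 bytes.
Track C: 4 h 5 min 27 s = 14,727 s; 8,000 × 14,727 × 2 × 8 = 1,885,056,000 bytes.
Track D: 40,000 × 134 × 3 × 6 = 96,480,000 bytes.
Total = 35,454,220,800 bytes = 33811.8 MiB.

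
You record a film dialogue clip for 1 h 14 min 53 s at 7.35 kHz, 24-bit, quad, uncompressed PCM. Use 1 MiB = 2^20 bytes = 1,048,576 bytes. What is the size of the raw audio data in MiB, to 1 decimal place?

Duration = 1 h 14 min 53 s = 4,493 s.
Bytes = 7,350 samples/s × 4,493 s × 3 bytes/sample × 4 ch = 396,282,600 bytes.
396,282,600 / 1,048,576 = 377.9 MiB.

377.9 MiB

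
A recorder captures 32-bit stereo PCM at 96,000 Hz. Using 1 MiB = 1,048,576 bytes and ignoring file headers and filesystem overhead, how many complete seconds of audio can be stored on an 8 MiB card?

10 seconds

Uncompressed byte rate = 96,000 × 4 × 2 = 768,000 bytes/s.
Capacity = 8 × 1,048,576 = 8,388,608 bytes.
8,388,608 / 768,000 ≈ 10.92 s → 10 seconds.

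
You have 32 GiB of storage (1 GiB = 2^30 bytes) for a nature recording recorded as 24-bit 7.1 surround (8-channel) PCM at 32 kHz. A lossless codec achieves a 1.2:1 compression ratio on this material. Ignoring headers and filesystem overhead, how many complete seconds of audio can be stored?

53,687 seconds

Uncompressed byte rate = 32,000 × 3 × 8 = 768,000 bytes/s.
After 1.2:1 compression, effective rate ≈ 640000 bytes/s.
Capacity = 32 × 1,073,741,824 = 34,359,738,368 bytes.
34,359,738,368 / effective rate ≈ 53687.09 s → 53,687 seconds.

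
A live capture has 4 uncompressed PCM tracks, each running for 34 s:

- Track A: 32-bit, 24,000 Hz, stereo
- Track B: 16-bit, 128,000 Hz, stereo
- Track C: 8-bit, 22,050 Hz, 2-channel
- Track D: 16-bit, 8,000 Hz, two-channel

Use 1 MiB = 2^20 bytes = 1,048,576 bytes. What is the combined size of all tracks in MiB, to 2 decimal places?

25.29 MiB

Track A: 24,000 × 34 × 4 × 2 = 6,528,000 bytes.
Track B: 128,000 × 34 × 2 × 2 = 17,408,000 bytes.
Track C: 22,050 × 34 × 1 × 2 = 1,499,400 bytes.
Track D: 8,000 × 34 × 2 × 2 = 1,088,000 bytes.
Total = 26,523,400 bytes = 25.29 MiB.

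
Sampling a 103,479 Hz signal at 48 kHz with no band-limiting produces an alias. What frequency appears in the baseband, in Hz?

7,479 Hz

Nyquist = 48,000/2 = 24,000 Hz; 103,479 Hz exceeds it.
Alias = |103,479 − 2×48,000| = |103,479 − 96,000| = 7,479 Hz.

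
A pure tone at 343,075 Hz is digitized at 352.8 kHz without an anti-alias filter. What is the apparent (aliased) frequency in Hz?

9,725 Hz

Nyquist = 352,800/2 = 176,400 Hz; 343,075 Hz exceeds it.
Alias = |343,075 − 1×352,800| = |343,075 − 352,800| = 9,725 Hz.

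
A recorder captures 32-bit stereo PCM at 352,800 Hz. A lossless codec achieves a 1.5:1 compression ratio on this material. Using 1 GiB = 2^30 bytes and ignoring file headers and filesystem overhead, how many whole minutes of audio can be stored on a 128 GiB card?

Uncompressed byte rate = 352,800 × 4 × 2 = 2,822,400 bytes/s.
After 1.5:1 compression, effective rate ≈ 1881600 bytes/s.
Capacity = 128 × 1,073,741,824 = 137,438,953,472 bytes.
137,438,953,472 / effective rate ≈ 73043.66 s → 1,217 minutes.

1,217 minutes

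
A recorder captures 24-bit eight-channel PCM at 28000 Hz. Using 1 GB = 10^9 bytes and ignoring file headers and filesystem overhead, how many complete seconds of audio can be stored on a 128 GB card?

Uncompressed byte rate = 28,000 × 3 × 8 = 672,000 bytes/s.
Capacity = 128 × 1,000,000,000 = 128,000,000,000 bytes.
128,000,000,000 / 672,000 ≈ 190476.19 s → 190,476 seconds.

190,476 seconds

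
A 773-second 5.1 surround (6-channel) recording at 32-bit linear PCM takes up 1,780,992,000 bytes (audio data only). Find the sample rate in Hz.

96,000 Hz

Bytes = sample_rate × seconds × bytes_per_sample × channels.
sample_rate = 1,780,992,000 / (773 × 4 × 6) = 1,780,992,000 / 18,552 = 96,000 Hz.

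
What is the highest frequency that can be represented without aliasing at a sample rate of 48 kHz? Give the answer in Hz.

24,000 Hz

Nyquist frequency = sample rate / 2 = 48,000 / 2 = 24,000 Hz.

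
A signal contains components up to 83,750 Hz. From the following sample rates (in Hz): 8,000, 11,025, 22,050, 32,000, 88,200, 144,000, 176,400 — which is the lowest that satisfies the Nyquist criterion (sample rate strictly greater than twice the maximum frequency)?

176,400 Hz

Need sample rate > 2 × 83,750 = 167,500 Hz.
Lowest listed rate above 167,500 Hz is 176,400 Hz.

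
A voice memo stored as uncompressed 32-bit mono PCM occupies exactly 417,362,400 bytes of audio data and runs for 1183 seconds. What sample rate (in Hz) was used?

Bytes = sample_rate × seconds × bytes_per_sample × channels.
sample_rate = 417,362,400 / (1,183 × 4 × 1) = 417,362,400 / 4,732 = 88,200 Hz.

88,200 Hz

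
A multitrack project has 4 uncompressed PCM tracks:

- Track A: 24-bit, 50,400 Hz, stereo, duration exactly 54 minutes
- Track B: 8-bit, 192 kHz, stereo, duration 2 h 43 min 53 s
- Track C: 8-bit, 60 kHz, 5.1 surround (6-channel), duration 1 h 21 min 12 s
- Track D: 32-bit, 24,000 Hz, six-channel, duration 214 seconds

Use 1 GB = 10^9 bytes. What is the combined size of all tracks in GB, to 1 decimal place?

Track A: exactly 54 minutes = 3,240 s; 50,400 × 3,240 × 3 × 2 = 979,776,000 bytes.
Track B: 2 h 43 min 53 s = 9,833 s; 192,000 × 9,833 × 1 × 2 = 3,775,872,000 bytes.
Track C: 1 h 21 min 12 s = 4,872 s; 60,000 × 4,872 × 1 × 6 = 1,753,920,000 bytes.
Track D: 24,000 × 214 × 4 × 6 = 123,264,000 bytes.
Total = 6,632,832,000 bytes = 6.6 GB.

6.6 GB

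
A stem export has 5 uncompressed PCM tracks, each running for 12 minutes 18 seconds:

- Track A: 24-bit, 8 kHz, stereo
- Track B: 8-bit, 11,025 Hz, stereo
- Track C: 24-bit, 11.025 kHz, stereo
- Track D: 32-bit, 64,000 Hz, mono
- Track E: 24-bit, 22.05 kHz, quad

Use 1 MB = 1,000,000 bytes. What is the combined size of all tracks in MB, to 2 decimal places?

484.72 MB

12 minutes 18 seconds = 738 s.
Track A: 8,000 × 738 × 3 × 2 = 35,424,000 bytes.
Track B: 11,025 × 738 × 1 × 2 = 16,272,900 bytes.
Track C: 11,025 × 738 × 3 × 2 = 48,818,700 bytes.
Track D: 64,000 × 738 × 4 × 1 = 188,928,000 bytes.
Track E: 22,050 × 738 × 3 × 4 = 195,274,800 bytes.
Total = 484,718,400 bytes = 484.72 MB.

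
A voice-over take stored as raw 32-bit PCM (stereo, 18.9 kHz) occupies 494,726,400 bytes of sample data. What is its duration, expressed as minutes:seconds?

Byte rate = 18,900 × 4 × 2 = 151,200 bytes/s.
Duration = 494,726,400 / 151,200 = 3,272 s.
3,272 s = 54:32.

54:32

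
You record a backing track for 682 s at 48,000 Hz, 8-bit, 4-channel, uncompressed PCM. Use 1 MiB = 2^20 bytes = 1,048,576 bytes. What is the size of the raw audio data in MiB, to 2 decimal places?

124.88 MiB

Bytes = 48,000 samples/s × 682 s × 1 bytes/sample × 4 ch = 130,944,000 bytes.
130,944,000 / 1,048,576 = 124.88 MiB.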